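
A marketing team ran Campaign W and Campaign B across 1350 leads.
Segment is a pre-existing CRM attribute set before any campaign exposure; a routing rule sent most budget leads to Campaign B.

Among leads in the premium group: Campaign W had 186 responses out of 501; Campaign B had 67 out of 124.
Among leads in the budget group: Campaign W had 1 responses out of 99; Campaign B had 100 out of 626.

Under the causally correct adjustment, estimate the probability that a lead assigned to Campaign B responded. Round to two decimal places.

Customer segment satisfies the back-door criterion: it is not a descendant of the campaign, and it blocks the spurious path from campaign to outcome. Adjusting for it (i.e., using the within-customer segment rates) gives the causal effect.
Standardising Campaign B to the population customer segment mix: 0.463·67/124 + 0.537·100/626 = 0.336.

0.34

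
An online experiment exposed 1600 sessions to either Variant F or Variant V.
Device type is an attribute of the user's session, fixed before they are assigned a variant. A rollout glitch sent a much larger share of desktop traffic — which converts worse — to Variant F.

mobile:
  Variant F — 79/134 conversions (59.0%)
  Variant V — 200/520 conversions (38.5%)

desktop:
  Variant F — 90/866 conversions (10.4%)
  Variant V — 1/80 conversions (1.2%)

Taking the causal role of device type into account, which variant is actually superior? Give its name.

Since device type is a pre-existing factor (not a product of the variant) and it affects the outcome on its own, it is a confounder. The stratified rates, not the pooled rate, identify the causal effect.
Within each level — mobile: 59.0% vs 38.5%; desktop: 10.4% vs 1.2% — Variant F is higher every time.

Variant F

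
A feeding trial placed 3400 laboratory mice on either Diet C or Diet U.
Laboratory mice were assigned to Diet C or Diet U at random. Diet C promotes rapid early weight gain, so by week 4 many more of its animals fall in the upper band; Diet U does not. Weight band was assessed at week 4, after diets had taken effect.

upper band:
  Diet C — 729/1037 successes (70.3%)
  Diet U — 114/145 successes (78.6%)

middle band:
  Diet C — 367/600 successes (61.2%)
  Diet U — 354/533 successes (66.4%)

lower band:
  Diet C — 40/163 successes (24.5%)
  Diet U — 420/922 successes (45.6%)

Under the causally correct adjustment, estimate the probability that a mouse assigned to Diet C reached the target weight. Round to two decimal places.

0.63

Diet U is higher inside every week-4 weight band stratum but Diet C is higher in aggregate. Whether to stratify depends on how week-4 weight band relates to the diet.
Week-4 weight band is recorded after the diet and is itself shifted by it — it sits on the causal path from diet to outcome. Conditioning on a mediator would strip out part of the effect we want; the pooled comparison gives the total causal effect.
So P(outcome | do(Diet C)) is just the pooled rate for Diet C: 1136/1800 = 0.631.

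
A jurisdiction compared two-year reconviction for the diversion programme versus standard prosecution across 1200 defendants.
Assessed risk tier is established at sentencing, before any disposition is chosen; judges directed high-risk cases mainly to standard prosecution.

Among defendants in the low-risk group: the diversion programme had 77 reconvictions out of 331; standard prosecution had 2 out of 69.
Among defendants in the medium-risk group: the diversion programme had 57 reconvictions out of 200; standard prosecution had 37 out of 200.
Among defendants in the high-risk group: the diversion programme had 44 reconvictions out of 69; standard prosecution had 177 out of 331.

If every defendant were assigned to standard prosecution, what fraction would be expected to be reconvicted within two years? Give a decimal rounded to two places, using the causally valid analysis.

The imbalance in assessed risk tier arose from how defendants were allocated, not from anything the disposition did; and assessed risk tier independently affects the outcome. The pooled gap is confounded — condition on assessed risk tier.
Standardising standard prosecution to the population assessed risk tier mix: 0.333·2/69 + 0.333·37/200 + 0.333·177/331 = 0.250.

0.25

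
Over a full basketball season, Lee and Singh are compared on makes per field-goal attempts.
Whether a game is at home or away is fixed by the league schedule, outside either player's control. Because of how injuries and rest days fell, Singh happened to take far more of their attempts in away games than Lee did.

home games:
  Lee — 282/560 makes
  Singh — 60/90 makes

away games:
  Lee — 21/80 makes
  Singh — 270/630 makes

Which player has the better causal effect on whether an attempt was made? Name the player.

Game venue differs across players for reasons unrelated to any effect of the player itself, and it separately predicts the outcome — a classic confounder. We must compare within game venue levels.
Within each level — home games: 50.4% vs 66.7%; away games: 26.2% vs 42.9% — Singh is higher every time.

Singh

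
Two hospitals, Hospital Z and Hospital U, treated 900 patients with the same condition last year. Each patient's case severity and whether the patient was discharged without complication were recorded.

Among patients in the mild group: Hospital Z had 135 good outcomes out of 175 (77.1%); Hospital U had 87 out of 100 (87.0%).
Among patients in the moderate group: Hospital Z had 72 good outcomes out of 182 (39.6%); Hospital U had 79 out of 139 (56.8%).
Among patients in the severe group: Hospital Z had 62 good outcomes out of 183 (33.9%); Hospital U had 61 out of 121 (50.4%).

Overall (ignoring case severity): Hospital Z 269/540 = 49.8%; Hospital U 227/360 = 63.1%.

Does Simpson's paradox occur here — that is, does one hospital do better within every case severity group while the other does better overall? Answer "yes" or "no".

Within each case severity level (mild 77.1% vs 87.0%; moderate 39.6% vs 56.8%; severe 33.9% vs 50.4%), Hospital U has the higher rate every time. Pooled: 49.8% vs 63.1% — Hospital U has the higher rate overall. They agree.

no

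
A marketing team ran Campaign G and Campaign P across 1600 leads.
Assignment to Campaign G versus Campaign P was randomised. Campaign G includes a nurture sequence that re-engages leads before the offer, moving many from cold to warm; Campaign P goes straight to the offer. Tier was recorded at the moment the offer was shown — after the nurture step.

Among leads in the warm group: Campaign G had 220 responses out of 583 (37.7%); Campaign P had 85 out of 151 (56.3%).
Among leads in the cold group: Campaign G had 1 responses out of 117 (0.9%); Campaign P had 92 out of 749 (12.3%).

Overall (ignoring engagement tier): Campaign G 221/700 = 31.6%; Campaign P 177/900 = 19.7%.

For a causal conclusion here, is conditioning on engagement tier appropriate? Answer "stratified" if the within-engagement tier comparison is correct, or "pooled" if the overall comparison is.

Engagement tier is recorded after the campaign and is itself shifted by it — it sits on the causal path from campaign to outcome. Conditioning on a mediator would strip out part of the effect we want; the pooled comparison gives the total causal effect.
Pooled: Campaign G 31.6% vs Campaign P 19.7%; Campaign G is higher overall.

pooled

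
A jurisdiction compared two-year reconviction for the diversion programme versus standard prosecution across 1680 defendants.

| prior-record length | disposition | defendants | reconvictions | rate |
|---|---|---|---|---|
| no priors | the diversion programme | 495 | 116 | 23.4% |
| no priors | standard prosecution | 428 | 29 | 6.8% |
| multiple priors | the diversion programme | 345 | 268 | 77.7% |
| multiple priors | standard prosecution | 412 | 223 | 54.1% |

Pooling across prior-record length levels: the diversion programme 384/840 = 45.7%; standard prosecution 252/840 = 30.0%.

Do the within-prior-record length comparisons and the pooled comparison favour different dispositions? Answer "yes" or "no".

Within each prior-record length level (no priors 23.4% vs 6.8%; multiple priors 77.7% vs 54.1%), standard prosecution has the lower rate every time. Pooled: 45.7% vs 30.0% — standard prosecution has the lower rate overall. They agree.

no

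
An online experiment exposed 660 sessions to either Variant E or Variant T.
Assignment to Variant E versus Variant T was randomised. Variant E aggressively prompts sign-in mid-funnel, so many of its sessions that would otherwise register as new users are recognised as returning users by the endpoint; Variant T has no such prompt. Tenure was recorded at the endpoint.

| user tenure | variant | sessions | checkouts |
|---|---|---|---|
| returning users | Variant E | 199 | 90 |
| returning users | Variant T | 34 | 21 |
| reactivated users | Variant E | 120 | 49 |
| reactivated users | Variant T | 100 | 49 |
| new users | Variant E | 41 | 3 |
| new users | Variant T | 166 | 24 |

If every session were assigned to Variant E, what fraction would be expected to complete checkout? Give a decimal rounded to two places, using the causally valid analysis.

0.39

Within every user tenure level Variant T has the higher rate, yet pooled Variant E does — Simpson's reversal.
User tenure is recorded after the variant and is itself shifted by it — it sits on the causal path from variant to outcome. Conditioning on a mediator would strip out part of the effect we want; the pooled comparison gives the total causal effect.
So P(outcome | do(Variant E)) is just the pooled rate for Variant E: 142/360 = 0.394.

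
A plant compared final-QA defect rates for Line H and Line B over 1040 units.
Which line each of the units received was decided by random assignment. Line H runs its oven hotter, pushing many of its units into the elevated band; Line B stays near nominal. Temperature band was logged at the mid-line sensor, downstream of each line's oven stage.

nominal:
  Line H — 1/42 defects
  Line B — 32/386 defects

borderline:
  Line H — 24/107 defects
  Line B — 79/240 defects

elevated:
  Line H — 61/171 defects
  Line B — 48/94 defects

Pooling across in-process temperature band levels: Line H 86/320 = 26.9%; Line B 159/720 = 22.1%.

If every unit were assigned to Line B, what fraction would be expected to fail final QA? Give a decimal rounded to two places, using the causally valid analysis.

Line H is lower inside every in-process temperature band stratum but Line B is lower in aggregate. Whether to stratify depends on how in-process temperature band relates to the line.
In-process temperature band lies on the pathway line → in-process temperature band → outcome, so adjusting for it blocks the indirect effect. For the total causal effect of line, use the unadjusted pooled rates.
So P(outcome | do(Line B)) is just the pooled rate for Line B: 159/720 = 0.221.

0.22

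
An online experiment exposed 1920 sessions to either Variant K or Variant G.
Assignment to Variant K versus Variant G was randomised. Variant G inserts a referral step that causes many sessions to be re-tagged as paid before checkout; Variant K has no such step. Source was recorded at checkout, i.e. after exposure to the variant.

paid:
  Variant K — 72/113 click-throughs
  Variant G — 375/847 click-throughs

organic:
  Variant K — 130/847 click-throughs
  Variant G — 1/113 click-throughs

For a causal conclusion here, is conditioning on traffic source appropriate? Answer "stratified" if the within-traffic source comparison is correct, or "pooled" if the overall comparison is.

The traffic source-specific comparison favours Variant K throughout, but the pooled figures favour Variant G. The question is whether to condition on traffic source.
Traffic source is recorded after the variant and is itself shifted by it — it sits on the causal path from variant to outcome. Conditioning on a mediator would strip out part of the effect we want; the pooled comparison gives the total causal effect.
Pooled: Variant K 21.0% vs Variant G 39.2%; Variant G is higher overall.

pooled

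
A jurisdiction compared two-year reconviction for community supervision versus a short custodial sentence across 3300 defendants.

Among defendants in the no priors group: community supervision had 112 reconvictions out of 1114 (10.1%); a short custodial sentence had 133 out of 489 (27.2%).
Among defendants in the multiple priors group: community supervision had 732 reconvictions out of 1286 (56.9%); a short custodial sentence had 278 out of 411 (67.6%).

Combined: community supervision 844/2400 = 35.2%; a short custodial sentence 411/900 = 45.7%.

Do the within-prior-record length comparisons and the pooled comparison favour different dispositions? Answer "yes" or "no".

Within each prior-record length level (no priors 10.1% vs 27.2%; multiple priors 56.9% vs 67.6%), community supervision has the lower rate every time. Pooled: 35.2% vs 45.7% — community supervision has the lower rate overall. They agree.

no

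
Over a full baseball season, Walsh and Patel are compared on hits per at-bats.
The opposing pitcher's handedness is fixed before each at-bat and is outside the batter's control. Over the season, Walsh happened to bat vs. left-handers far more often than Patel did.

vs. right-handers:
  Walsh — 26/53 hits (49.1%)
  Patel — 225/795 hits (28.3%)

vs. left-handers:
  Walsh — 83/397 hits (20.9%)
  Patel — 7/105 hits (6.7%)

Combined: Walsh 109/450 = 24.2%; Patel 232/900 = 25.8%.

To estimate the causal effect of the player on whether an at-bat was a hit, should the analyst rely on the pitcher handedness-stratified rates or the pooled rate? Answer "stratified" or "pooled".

stratified

The imbalance in pitcher handedness arose from how at-bats were allocated, not from anything the player did; and pitcher handedness independently affects the outcome. The pooled gap is confounded — condition on pitcher handedness.
Within each level — vs. right-handers: 49.1% vs 28.3%; vs. left-handers: 20.9% vs 6.7% — Walsh is higher every time.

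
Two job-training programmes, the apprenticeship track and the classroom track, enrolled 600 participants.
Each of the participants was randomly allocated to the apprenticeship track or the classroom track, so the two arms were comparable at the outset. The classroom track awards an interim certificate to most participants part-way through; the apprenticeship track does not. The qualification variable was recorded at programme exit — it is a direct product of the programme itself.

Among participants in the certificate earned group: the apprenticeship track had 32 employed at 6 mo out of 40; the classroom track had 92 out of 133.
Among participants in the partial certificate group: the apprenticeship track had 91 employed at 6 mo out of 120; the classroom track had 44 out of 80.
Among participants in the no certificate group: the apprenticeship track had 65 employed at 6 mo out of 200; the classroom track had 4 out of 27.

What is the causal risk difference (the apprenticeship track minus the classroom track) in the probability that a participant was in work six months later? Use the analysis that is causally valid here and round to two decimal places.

Stratifying would compare programmes among participants the programmes themselves sorted into qualification attained during the programme groups — a form of selection on an intermediate. The unconditioned pooled rates give the total causal effect.
The causal difference is the pooled difference: 0.522 − 0.583 = -0.061.

-0.06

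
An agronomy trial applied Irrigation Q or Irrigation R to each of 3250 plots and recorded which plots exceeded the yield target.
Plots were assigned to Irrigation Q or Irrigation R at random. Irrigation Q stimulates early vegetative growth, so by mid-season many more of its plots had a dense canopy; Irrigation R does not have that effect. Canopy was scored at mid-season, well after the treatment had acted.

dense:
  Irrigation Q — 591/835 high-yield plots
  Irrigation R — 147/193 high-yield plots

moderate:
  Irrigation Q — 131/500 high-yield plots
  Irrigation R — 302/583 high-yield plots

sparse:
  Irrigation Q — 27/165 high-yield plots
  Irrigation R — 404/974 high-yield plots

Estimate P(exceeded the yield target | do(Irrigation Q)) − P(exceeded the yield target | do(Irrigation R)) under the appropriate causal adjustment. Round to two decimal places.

Stratifying would compare irrigations among plots the irrigations themselves sorted into mid-season canopy groups — a form of selection on an intermediate. The unconditioned pooled rates give the total causal effect.
The causal difference is the pooled difference: 0.499 − 0.487 = +0.012.

+0.01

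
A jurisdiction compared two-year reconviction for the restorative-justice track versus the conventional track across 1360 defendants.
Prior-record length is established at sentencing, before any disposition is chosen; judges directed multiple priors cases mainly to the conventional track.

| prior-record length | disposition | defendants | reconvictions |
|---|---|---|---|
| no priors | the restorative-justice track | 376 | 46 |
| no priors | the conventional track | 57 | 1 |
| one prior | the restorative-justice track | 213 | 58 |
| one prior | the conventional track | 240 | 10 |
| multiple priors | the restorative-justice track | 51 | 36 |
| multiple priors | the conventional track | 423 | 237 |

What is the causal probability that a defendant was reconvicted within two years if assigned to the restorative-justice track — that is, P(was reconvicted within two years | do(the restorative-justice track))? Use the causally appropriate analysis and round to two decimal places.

Within every prior-record length level the conventional track has the lower rate, yet pooled the restorative-justice track does — Simpson's reversal.
The imbalance in prior-record length arose from how defendants were allocated, not from anything the disposition did; and prior-record length independently affects the outcome. The pooled gap is confounded — condition on prior-record length.
Standardising the restorative-justice track to the population prior-record length mix: 0.318·46/376 + 0.333·58/213 + 0.349·36/51 = 0.376.

0.38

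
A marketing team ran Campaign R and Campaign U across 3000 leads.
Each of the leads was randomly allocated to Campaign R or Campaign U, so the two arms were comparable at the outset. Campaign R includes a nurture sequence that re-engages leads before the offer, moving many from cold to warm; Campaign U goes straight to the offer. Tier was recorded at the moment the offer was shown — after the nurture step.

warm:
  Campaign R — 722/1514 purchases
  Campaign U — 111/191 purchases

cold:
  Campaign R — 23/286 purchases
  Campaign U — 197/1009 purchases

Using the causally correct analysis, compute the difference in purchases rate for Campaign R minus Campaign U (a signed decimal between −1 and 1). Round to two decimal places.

+0.16

Campaign U is higher inside every engagement tier stratum but Campaign R is higher in aggregate. Whether to stratify depends on how engagement tier relates to the campaign.
Engagement tier lies on the pathway campaign → engagement tier → outcome, so adjusting for it blocks the indirect effect. For the total causal effect of campaign, use the unadjusted pooled rates.
The causal difference is the pooled difference: 0.414 − 0.257 = +0.157.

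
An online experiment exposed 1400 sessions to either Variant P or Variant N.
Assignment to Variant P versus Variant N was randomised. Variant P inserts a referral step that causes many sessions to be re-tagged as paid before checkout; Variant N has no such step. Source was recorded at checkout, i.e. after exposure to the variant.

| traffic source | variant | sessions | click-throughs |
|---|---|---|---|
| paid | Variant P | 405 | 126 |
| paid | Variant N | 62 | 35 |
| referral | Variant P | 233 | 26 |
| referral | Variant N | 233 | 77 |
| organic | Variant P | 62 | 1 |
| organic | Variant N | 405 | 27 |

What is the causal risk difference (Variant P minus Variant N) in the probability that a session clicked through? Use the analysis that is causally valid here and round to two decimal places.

+0.02

Traffic source lies on the pathway variant → traffic source → outcome, so adjusting for it blocks the indirect effect. For the total causal effect of variant, use the unadjusted pooled rates.
The causal difference is the pooled difference: 0.219 − 0.199 = +0.020.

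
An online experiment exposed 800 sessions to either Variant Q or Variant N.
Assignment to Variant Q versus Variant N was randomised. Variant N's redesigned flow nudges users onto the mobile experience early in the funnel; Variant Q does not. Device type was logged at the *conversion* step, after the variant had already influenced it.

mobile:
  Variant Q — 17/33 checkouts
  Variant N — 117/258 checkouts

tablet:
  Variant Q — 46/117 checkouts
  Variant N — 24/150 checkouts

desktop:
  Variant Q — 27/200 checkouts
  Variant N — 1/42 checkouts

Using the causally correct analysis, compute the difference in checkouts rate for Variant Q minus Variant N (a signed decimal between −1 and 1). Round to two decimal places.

-0.06

The device type-specific comparison favours Variant Q throughout, but the pooled figures favour Variant N. The question is whether to condition on device type.
Device type is downstream of the variant. One should not condition on a consequence of treatment, so the overall rates are the right comparison.
The causal difference is the pooled difference: 0.257 − 0.316 = -0.058.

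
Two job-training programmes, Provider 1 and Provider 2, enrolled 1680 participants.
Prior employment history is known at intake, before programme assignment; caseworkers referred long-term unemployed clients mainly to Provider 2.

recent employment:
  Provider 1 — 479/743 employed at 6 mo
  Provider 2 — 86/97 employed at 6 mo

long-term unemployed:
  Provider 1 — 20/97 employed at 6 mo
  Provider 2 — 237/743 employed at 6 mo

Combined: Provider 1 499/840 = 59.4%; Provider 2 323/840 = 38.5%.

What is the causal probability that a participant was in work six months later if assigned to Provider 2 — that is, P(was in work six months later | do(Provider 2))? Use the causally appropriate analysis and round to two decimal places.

Provider 2 is higher inside every prior employment history stratum but Provider 1 is higher in aggregate. Whether to stratify depends on how prior employment history relates to the programme.
Prior employment history is set before the programme has any effect — it is not caused by the programme — and it independently drives the outcome. That makes it a confounder, so the causal comparison is within prior employment history levels.
Standardising Provider 2 to the population prior employment history mix: 0.500·86/97 + 0.500·237/743 = 0.603.

0.60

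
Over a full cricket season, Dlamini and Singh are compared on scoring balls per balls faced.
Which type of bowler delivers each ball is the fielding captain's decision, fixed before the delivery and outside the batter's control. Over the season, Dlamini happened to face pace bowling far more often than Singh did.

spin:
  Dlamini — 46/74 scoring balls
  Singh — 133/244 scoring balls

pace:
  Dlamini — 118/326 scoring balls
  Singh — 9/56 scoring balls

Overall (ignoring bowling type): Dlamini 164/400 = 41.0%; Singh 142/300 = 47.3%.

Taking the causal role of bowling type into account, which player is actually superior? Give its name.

Dlamini is higher inside every bowling type stratum but Singh is higher in aggregate. Whether to stratify depends on how bowling type relates to the player.
Bowling type differs across players for reasons unrelated to any effect of the player itself, and it separately predicts the outcome — a classic confounder. We must compare within bowling type levels.
Within each level — spin: 62.2% vs 54.5%; pace: 36.2% vs 16.1% — Dlamini is higher every time.

Dlamini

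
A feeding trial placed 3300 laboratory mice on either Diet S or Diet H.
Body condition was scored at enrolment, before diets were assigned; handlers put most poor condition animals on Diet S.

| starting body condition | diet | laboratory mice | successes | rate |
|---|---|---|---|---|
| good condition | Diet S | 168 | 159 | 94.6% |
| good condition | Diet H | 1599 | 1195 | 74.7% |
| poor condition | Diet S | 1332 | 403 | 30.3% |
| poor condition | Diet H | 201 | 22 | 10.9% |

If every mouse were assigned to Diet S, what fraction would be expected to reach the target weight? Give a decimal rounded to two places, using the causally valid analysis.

0.65

Starting body condition satisfies the back-door criterion: it is not a descendant of the diet, and it blocks the spurious path from diet to outcome. Adjusting for it (i.e., using the within-starting body condition rates) gives the causal effect.
Standardising Diet S to the population starting body condition mix: 0.535·159/168 + 0.465·403/1332 = 0.647.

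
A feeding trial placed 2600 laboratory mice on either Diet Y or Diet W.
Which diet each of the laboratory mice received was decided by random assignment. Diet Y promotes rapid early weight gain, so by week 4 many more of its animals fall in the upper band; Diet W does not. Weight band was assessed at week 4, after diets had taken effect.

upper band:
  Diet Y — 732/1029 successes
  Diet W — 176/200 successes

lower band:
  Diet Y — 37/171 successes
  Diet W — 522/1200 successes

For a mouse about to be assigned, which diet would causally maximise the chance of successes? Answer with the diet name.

Diet Y

Week-4 weight band is downstream of the diet. One should not condition on a consequence of treatment, so the overall rates are the right comparison.
Pooled: Diet Y 64.1% vs Diet W 49.9%; Diet Y is higher overall.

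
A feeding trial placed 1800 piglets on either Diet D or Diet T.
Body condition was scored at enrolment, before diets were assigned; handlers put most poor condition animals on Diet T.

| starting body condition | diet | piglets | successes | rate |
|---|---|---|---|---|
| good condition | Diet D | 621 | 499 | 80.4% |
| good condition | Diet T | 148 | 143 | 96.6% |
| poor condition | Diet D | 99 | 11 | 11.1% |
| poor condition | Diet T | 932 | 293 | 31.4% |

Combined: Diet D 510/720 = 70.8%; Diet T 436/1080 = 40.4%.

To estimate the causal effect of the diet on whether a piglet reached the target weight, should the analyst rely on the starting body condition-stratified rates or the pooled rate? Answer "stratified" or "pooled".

Since starting body condition is a pre-existing factor (not a product of the diet) and it affects the outcome on its own, it is a confounder. The stratified rates, not the pooled rate, identify the causal effect.
Within each level — good condition: 80.4% vs 96.6%; poor condition: 11.1% vs 31.4% — Diet T is higher every time.

stratified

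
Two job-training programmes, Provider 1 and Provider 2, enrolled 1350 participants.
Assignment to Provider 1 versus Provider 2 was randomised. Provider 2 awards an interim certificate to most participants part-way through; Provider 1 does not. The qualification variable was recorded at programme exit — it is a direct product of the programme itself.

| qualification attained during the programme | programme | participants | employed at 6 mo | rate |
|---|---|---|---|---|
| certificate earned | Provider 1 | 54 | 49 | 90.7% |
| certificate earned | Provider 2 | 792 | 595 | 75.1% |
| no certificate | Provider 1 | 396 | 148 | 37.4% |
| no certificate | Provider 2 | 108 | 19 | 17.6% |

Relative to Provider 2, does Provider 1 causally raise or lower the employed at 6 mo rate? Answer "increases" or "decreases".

The stratified and pooled comparisons disagree (Provider 1 wins within each qualification attained during the programme; Provider 2 wins overall), so the answer turns on the causal role of qualification attained during the programme.
Stratifying would compare programmes among participants the programmes themselves sorted into qualification attained during the programme groups — a form of selection on an intermediate. The unconditioned pooled rates give the total causal effect.
Pooled: Provider 1 43.8% vs Provider 2 68.2%; Provider 2 is higher overall.

decreases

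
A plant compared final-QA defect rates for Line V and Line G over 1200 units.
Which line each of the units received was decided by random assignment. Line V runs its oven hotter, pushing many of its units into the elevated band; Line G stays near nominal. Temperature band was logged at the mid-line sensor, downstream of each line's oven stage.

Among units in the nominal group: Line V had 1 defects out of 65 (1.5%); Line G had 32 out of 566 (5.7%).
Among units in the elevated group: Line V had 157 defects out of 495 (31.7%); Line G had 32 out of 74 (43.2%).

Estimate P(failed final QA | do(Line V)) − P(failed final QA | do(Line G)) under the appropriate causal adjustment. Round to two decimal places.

+0.18

The stratified and pooled comparisons disagree (Line V wins within each in-process temperature band; Line G wins overall), so the answer turns on the causal role of in-process temperature band.
In-process temperature band here is a post-treatment variable shaped by the line; conditioning on it would introduce bias rather than remove it. The overall comparison is the causal one.
The causal difference is the pooled difference: 0.282 − 0.100 = +0.182.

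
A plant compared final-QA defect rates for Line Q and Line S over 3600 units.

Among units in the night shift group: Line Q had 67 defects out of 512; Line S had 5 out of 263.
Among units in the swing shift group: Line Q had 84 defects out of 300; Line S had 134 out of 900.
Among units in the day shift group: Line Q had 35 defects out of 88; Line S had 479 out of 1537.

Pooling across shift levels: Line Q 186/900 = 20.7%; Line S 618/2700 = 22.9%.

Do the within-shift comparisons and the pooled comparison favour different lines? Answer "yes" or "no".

Within each shift level (night shift 13.1% vs 1.9%; swing shift 28.0% vs 14.9%; day shift 39.8% vs 31.2%), Line S has the lower rate every time. Pooled: 20.7% vs 22.9% — Line Q has the lower rate overall. The two comparisons disagree.

yes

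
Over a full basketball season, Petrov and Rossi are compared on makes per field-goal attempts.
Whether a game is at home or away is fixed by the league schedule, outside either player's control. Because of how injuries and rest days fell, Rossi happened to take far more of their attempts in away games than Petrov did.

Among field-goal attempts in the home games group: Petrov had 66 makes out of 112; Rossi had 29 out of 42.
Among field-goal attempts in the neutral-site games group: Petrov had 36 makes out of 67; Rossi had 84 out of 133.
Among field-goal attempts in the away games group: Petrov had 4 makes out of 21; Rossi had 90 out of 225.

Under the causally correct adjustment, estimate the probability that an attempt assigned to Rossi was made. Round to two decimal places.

Within every game venue level Rossi has the higher rate, yet pooled Petrov does — Simpson's reversal.
Game venue is set before the player has any effect — it is not caused by the player — and it independently drives the outcome. That makes it a confounder, so the causal comparison is within game venue levels.
Standardising Rossi to the population game venue mix: 0.257·29/42 + 0.333·84/133 + 0.410·90/225 = 0.552.

0.55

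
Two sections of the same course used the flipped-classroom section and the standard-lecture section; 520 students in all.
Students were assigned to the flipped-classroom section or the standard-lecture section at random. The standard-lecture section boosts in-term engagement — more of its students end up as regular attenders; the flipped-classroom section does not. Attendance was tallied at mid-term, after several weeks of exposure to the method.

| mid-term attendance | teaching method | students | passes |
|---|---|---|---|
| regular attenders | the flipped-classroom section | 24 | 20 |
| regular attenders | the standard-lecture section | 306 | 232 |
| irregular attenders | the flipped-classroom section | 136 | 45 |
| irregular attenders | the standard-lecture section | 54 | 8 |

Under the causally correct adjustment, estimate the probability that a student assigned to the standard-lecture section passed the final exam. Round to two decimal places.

0.67

The mid-term attendance-specific comparison favours the flipped-classroom section throughout, but the pooled figures favour the standard-lecture section. The question is whether to condition on mid-term attendance.
The distribution of mid-term attendance is itself part of what the teaching method does — it is an intermediate outcome. Holding it fixed would remove that part of the effect; the total effect is the pooled difference.
So P(outcome | do(the standard-lecture section)) is just the pooled rate for the standard-lecture section: 240/360 = 0.667.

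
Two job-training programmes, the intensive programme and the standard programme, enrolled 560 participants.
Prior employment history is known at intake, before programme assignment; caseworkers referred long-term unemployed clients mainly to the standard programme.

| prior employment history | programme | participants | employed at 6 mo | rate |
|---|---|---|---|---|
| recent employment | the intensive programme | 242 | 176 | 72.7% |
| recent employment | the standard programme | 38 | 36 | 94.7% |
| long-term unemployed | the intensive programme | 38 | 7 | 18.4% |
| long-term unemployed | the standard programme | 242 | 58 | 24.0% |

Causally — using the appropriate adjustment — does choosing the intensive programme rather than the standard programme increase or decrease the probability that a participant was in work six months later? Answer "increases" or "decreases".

decreases

Here prior employment history is a common cause — it drives both which programme a case falls under and the outcome. The crude comparison mixes populations; the stratum-specific rates are the causally relevant ones.
Within each level — recent employment: 72.7% vs 94.7%; long-term unemployed: 18.4% vs 24.0% — the standard programme is higher every time.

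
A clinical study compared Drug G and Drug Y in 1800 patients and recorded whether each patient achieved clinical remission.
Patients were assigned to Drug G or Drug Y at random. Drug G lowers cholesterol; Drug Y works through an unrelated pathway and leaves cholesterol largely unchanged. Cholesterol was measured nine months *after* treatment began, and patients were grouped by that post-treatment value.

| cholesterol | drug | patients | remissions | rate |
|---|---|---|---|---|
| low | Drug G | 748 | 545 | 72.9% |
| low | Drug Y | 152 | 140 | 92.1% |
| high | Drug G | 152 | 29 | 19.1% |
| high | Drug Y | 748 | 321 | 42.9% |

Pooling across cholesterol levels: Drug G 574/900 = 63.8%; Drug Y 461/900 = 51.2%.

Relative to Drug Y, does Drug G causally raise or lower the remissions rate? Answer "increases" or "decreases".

increases

Cholesterol lies on the pathway drug → cholesterol → outcome, so adjusting for it blocks the indirect effect. For the total causal effect of drug, use the unadjusted pooled rates.
Pooled: Drug G 63.8% vs Drug Y 51.2%; Drug G is higher overall.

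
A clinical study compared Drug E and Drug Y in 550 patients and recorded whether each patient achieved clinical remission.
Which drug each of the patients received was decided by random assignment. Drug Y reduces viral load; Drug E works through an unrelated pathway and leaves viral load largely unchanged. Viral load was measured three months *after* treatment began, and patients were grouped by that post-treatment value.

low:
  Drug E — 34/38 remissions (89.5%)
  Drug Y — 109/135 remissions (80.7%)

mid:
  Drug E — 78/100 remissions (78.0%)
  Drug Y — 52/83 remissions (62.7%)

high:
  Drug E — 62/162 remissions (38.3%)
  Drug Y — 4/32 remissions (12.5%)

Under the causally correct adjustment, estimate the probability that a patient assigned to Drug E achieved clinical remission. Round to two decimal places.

0.58

Within every viral load level Drug E has the higher rate, yet pooled Drug Y does — Simpson's reversal.
Viral load is downstream of the drug. One should not condition on a consequence of treatment, so the overall rates are the right comparison.
So P(outcome | do(Drug E)) is just the pooled rate for Drug E: 174/300 = 0.580.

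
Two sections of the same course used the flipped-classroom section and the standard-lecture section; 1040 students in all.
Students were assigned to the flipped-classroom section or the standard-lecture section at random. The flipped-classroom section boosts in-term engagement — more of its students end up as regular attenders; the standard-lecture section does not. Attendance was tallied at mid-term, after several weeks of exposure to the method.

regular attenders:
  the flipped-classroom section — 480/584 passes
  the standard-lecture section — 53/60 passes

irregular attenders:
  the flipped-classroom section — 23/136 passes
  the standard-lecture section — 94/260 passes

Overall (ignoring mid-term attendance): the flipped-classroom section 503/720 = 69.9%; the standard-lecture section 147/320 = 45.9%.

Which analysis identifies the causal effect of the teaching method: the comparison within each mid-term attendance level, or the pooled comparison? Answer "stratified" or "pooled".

The mid-term attendance-specific comparison favours the standard-lecture section throughout, but the pooled figures favour the flipped-classroom section. The question is whether to condition on mid-term attendance.
Mid-term attendance is recorded after the teaching method and is itself shifted by it — it sits on the causal path from teaching method to outcome. Conditioning on a mediator would strip out part of the effect we want; the pooled comparison gives the total causal effect.
Pooled: the flipped-classroom section 69.9% vs the standard-lecture section 45.9%; the flipped-classroom section is higher overall.

pooled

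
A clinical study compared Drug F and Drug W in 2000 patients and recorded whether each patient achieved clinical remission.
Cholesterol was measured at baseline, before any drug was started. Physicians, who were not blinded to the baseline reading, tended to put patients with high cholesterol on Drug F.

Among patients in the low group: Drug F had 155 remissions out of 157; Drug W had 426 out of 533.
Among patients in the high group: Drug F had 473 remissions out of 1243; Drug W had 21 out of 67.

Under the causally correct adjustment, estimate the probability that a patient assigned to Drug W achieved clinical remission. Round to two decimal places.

0.48

The stratified and pooled comparisons disagree (Drug F wins within each cholesterol; Drug W wins overall), so the answer turns on the causal role of cholesterol.
Cholesterol satisfies the back-door criterion: it is not a descendant of the drug, and it blocks the spurious path from drug to outcome. Adjusting for it (i.e., using the within-cholesterol rates) gives the causal effect.
Standardising Drug W to the population cholesterol mix: 0.345·426/533 + 0.655·21/67 = 0.481.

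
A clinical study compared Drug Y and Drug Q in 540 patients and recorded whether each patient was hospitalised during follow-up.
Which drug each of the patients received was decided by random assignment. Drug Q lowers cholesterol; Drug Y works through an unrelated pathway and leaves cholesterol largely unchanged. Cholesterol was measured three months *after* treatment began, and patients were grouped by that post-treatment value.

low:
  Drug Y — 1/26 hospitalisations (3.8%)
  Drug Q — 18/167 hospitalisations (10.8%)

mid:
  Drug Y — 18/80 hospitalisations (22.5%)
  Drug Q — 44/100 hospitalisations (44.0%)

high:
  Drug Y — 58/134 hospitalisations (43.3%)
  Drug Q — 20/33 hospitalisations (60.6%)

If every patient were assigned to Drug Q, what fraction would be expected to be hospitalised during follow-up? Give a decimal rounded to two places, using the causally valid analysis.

Stratifying would compare drugs among patients the drugs themselves sorted into cholesterol groups — a form of selection on an intermediate. The unconditioned pooled rates give the total causal effect.
So P(outcome | do(Drug Q)) is just the pooled rate for Drug Q: 82/300 = 0.273.

0.27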